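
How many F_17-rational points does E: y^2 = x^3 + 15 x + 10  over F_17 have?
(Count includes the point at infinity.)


For each x in F_17, count y with y^2 = x^3 + 15 x + 10 mod 17:
  x = 1: RHS = 9, y in [3, 14]  -> 2 point(s)
  x = 4: RHS = 15, y in [7, 10]  -> 2 point(s)
  x = 7: RHS = 16, y in [4, 13]  -> 2 point(s)
  x = 8: RHS = 13, y in [8, 9]  -> 2 point(s)
  x = 10: RHS = 4, y in [2, 15]  -> 2 point(s)
Affine points: 10. Add the point at infinity: total = 11.

#E(F_17) = 11


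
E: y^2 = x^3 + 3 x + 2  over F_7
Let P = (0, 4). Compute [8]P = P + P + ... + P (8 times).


k = 8 = 1000_2 (binary, LSB first: 0001)
Double-and-add from P = (0, 4):
  bit 0 = 0: acc unchanged = O
  bit 1 = 0: acc unchanged = O
  bit 2 = 0: acc unchanged = O
  bit 3 = 1: acc = O + (0, 3) = (0, 3)

8P = (0, 3)


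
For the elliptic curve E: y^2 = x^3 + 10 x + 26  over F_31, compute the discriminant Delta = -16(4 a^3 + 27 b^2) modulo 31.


4 a^3 + 27 b^2 = 4*10^3 + 27*26^2 = 4000 + 18252 = 22252
Delta = -16 * (22252) = -356032
Delta mod 31 = 3

Delta = 3 (mod 31)


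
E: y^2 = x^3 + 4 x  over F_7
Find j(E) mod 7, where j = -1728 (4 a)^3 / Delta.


Delta = -16(4 a^3 + 27 b^2) mod 7 = 6
-1728 * (4 a)^3 = -1728 * (4*4)^3 mod 7 = 1
j = 1 * 6^(-1) mod 7 = 6

j = 6 (mod 7)


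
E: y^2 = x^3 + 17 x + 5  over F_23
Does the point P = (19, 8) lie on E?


Check whether y^2 = x^3 + 17 x + 5 (mod 23) for (x, y) = (19, 8).
LHS: y^2 = 8^2 mod 23 = 18
RHS: x^3 + 17 x + 5 = 19^3 + 17*19 + 5 mod 23 = 11
LHS != RHS

No, not on the curve


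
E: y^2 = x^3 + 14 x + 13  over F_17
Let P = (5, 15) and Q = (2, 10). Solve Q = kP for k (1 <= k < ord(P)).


Enumerate multiples of P until we hit Q = (2, 10):
  1P = (5, 15)
  2P = (8, 5)
  3P = (0, 8)
  4P = (16, 7)
  5P = (11, 11)
  6P = (9, 16)
  7P = (2, 7)
  8P = (2, 10)
Match found at i = 8.

k = 8


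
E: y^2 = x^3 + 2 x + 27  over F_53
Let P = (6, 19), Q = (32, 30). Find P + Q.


P != Q, so use the chord formula.
s = (y2 - y1) / (x2 - x1) = (11) / (26) mod 53 = 31
x3 = s^2 - x1 - x2 mod 53 = 31^2 - 6 - 32 = 22
y3 = s (x1 - x3) - y1 mod 53 = 31 * (6 - 22) - 19 = 15

P + Q = (22, 15)


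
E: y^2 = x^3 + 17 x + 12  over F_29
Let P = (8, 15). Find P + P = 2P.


Doubling: s = (3 x1^2 + a) / (2 y1)
s = (3*8^2 + 17) / (2*15) mod 29 = 6
x3 = s^2 - 2 x1 mod 29 = 6^2 - 2*8 = 20
y3 = s (x1 - x3) - y1 mod 29 = 6 * (8 - 20) - 15 = 0

2P = (20, 0)


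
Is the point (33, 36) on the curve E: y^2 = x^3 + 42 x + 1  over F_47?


Check whether y^2 = x^3 + 42 x + 1 (mod 47) for (x, y) = (33, 36).
LHS: y^2 = 36^2 mod 47 = 27
RHS: x^3 + 42 x + 1 = 33^3 + 42*33 + 1 mod 47 = 6
LHS != RHS

No, not on the curve


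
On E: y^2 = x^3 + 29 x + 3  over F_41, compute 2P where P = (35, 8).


k = 2 = 10_2 (binary, LSB first: 01)
Double-and-add from P = (35, 8):
  bit 0 = 0: acc unchanged = O
  bit 1 = 1: acc = O + (7, 37) = (7, 37)

2P = (7, 37)


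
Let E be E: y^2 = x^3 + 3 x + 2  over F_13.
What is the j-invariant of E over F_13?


Delta = -16(4 a^3 + 27 b^2) mod 13 = 2
-1728 * (4 a)^3 = -1728 * (4*3)^3 mod 13 = 12
j = 12 * 2^(-1) mod 13 = 6

j = 6 (mod 13)


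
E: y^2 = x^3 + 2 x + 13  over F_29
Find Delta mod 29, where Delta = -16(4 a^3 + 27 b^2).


4 a^3 + 27 b^2 = 4*2^3 + 27*13^2 = 32 + 4563 = 4595
Delta = -16 * (4595) = -73520
Delta mod 29 = 24

Delta = 24 (mod 29)


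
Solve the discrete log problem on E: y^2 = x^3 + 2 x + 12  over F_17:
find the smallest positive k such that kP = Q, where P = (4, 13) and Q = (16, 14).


Enumerate multiples of P until we hit Q = (16, 14):
  1P = (4, 13)
  2P = (13, 5)
  3P = (1, 7)
  4P = (16, 14)
Match found at i = 4.

k = 4


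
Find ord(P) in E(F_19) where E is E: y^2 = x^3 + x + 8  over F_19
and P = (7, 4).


Compute successive multiples of P until we hit O:
  1P = (7, 4)
  2P = (10, 7)
  3P = (3, 0)
  4P = (10, 12)
  5P = (7, 15)
  6P = O

ord(P) = 6


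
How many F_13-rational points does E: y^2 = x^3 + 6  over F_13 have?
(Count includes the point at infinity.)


For each x in F_13, count y with y^2 = x^3 + 0 x + 6 mod 13:
  x = 2: RHS = 1, y in [1, 12]  -> 2 point(s)
  x = 5: RHS = 1, y in [1, 12]  -> 2 point(s)
  x = 6: RHS = 1, y in [1, 12]  -> 2 point(s)
Affine points: 6. Add the point at infinity: total = 7.

#E(F_13) = 7


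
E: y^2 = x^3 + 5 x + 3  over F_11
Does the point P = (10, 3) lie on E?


Check whether y^2 = x^3 + 5 x + 3 (mod 11) for (x, y) = (10, 3).
LHS: y^2 = 3^2 mod 11 = 9
RHS: x^3 + 5 x + 3 = 10^3 + 5*10 + 3 mod 11 = 8
LHS != RHS

No, not on the curve


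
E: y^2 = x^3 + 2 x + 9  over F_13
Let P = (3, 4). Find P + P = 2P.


Doubling: s = (3 x1^2 + a) / (2 y1)
s = (3*3^2 + 2) / (2*4) mod 13 = 2
x3 = s^2 - 2 x1 mod 13 = 2^2 - 2*3 = 11
y3 = s (x1 - x3) - y1 mod 13 = 2 * (3 - 11) - 4 = 6

2P = (11, 6)


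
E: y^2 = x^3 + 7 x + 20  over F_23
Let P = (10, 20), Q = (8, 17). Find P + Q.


P != Q, so use the chord formula.
s = (y2 - y1) / (x2 - x1) = (20) / (21) mod 23 = 13
x3 = s^2 - x1 - x2 mod 23 = 13^2 - 10 - 8 = 13
y3 = s (x1 - x3) - y1 mod 23 = 13 * (10 - 13) - 20 = 10

P + Q = (13, 10)


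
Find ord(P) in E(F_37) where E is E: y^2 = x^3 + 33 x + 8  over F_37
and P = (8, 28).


Compute successive multiples of P until we hit O:
  1P = (8, 28)
  2P = (20, 11)
  3P = (20, 26)
  4P = (8, 9)
  5P = O

ord(P) = 5


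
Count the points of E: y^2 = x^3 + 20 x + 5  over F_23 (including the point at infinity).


For each x in F_23, count y with y^2 = x^3 + 20 x + 5 mod 23:
  x = 1: RHS = 3, y in [7, 16]  -> 2 point(s)
  x = 3: RHS = 0, y in [0]  -> 1 point(s)
  x = 5: RHS = 0, y in [0]  -> 1 point(s)
  x = 10: RHS = 9, y in [3, 20]  -> 2 point(s)
  x = 12: RHS = 18, y in [8, 15]  -> 2 point(s)
  x = 13: RHS = 1, y in [1, 22]  -> 2 point(s)
  x = 14: RHS = 16, y in [4, 19]  -> 2 point(s)
  x = 15: RHS = 0, y in [0]  -> 1 point(s)
  x = 21: RHS = 3, y in [7, 16]  -> 2 point(s)
Affine points: 15. Add the point at infinity: total = 16.

#E(F_23) = 16


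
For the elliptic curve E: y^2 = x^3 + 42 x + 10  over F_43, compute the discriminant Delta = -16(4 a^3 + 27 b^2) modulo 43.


4 a^3 + 27 b^2 = 4*42^3 + 27*10^2 = 296352 + 2700 = 299052
Delta = -16 * (299052) = -4784832
Delta mod 43 = 36

Delta = 36 (mod 43)


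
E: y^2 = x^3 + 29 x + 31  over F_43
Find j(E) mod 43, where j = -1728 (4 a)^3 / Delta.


Delta = -16(4 a^3 + 27 b^2) mod 43 = 17
-1728 * (4 a)^3 = -1728 * (4*29)^3 mod 43 = 32
j = 32 * 17^(-1) mod 43 = 12

j = 12 (mod 43)


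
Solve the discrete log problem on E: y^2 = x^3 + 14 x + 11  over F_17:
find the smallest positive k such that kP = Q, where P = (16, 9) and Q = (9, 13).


Enumerate multiples of P until we hit Q = (9, 13):
  1P = (16, 9)
  2P = (2, 8)
  3P = (1, 3)
  4P = (9, 4)
  5P = (5, 11)
  6P = (15, 14)
  7P = (11, 0)
  8P = (15, 3)
  9P = (5, 6)
  10P = (9, 13)
Match found at i = 10.

k = 10


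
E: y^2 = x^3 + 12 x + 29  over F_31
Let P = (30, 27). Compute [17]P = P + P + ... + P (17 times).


k = 17 = 10001_2 (binary, LSB first: 10001)
Double-and-add from P = (30, 27):
  bit 0 = 1: acc = O + (30, 27) = (30, 27)
  bit 1 = 0: acc unchanged = (30, 27)
  bit 2 = 0: acc unchanged = (30, 27)
  bit 3 = 0: acc unchanged = (30, 27)
  bit 4 = 1: acc = (30, 27) + (25, 19) = (17, 0)

17P = (17, 0)


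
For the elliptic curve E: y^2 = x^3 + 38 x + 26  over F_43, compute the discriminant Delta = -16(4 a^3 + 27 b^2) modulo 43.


4 a^3 + 27 b^2 = 4*38^3 + 27*26^2 = 219488 + 18252 = 237740
Delta = -16 * (237740) = -3803840
Delta mod 43 = 26

Delta = 26 (mod 43)


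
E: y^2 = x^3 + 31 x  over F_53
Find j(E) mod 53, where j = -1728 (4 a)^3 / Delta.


Delta = -16(4 a^3 + 27 b^2) mod 53 = 51
-1728 * (4 a)^3 = -1728 * (4*31)^3 mod 53 = 42
j = 42 * 51^(-1) mod 53 = 32

j = 32 (mod 53)


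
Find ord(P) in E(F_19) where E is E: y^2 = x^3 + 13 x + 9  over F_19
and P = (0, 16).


Compute successive multiples of P until we hit O:
  1P = (0, 16)
  2P = (1, 2)
  3P = (5, 16)
  4P = (14, 3)
  5P = (11, 1)
  6P = (13, 0)
  7P = (11, 18)
  8P = (14, 16)
  ... (continuing to 12P)
  12P = O

ord(P) = 12


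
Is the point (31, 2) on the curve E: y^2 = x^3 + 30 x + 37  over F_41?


Check whether y^2 = x^3 + 30 x + 37 (mod 41) for (x, y) = (31, 2).
LHS: y^2 = 2^2 mod 41 = 4
RHS: x^3 + 30 x + 37 = 31^3 + 30*31 + 37 mod 41 = 8
LHS != RHS

No, not on the curve


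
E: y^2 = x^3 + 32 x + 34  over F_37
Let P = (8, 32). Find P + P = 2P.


Doubling: s = (3 x1^2 + a) / (2 y1)
s = (3*8^2 + 32) / (2*32) mod 37 = 22
x3 = s^2 - 2 x1 mod 37 = 22^2 - 2*8 = 24
y3 = s (x1 - x3) - y1 mod 37 = 22 * (8 - 24) - 32 = 23

2P = (24, 23)


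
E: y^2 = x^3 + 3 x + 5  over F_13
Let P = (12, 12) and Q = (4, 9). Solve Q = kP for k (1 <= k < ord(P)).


Enumerate multiples of P until we hit Q = (4, 9):
  1P = (12, 12)
  2P = (11, 11)
  3P = (4, 9)
Match found at i = 3.

k = 3


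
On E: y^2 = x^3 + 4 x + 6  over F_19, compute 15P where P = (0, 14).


k = 15 = 1111_2 (binary, LSB first: 1111)
Double-and-add from P = (0, 14):
  bit 0 = 1: acc = O + (0, 14) = (0, 14)
  bit 1 = 1: acc = (0, 14) + (7, 4) = (9, 7)
  bit 2 = 1: acc = (9, 7) + (16, 9) = (3, 11)
  bit 3 = 1: acc = (3, 11) + (17, 3) = (16, 10)

15P = (16, 10)


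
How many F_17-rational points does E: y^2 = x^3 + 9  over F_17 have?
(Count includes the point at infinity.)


For each x in F_17, count y with y^2 = x^3 + 0 x + 9 mod 17:
  x = 0: RHS = 9, y in [3, 14]  -> 2 point(s)
  x = 2: RHS = 0, y in [0]  -> 1 point(s)
  x = 3: RHS = 2, y in [6, 11]  -> 2 point(s)
  x = 5: RHS = 15, y in [7, 10]  -> 2 point(s)
  x = 6: RHS = 4, y in [2, 15]  -> 2 point(s)
  x = 13: RHS = 13, y in [8, 9]  -> 2 point(s)
  x = 14: RHS = 16, y in [4, 13]  -> 2 point(s)
  x = 15: RHS = 1, y in [1, 16]  -> 2 point(s)
  x = 16: RHS = 8, y in [5, 12]  -> 2 point(s)
Affine points: 17. Add the point at infinity: total = 18.

#E(F_17) = 18


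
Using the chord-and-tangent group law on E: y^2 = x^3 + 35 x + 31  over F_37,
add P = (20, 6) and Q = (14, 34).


P != Q, so use the chord formula.
s = (y2 - y1) / (x2 - x1) = (28) / (31) mod 37 = 20
x3 = s^2 - x1 - x2 mod 37 = 20^2 - 20 - 14 = 33
y3 = s (x1 - x3) - y1 mod 37 = 20 * (20 - 33) - 6 = 30

P + Q = (33, 30)


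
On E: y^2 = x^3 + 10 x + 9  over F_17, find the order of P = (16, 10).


Compute successive multiples of P until we hit O:
  1P = (16, 10)
  2P = (0, 14)
  3P = (0, 3)
  4P = (16, 7)
  5P = O

ord(P) = 5


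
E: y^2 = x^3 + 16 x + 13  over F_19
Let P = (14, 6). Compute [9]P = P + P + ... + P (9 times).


k = 9 = 1001_2 (binary, LSB first: 1001)
Double-and-add from P = (14, 6):
  bit 0 = 1: acc = O + (14, 6) = (14, 6)
  bit 1 = 0: acc unchanged = (14, 6)
  bit 2 = 0: acc unchanged = (14, 6)
  bit 3 = 1: acc = (14, 6) + (17, 7) = (5, 16)

9P = (5, 16)


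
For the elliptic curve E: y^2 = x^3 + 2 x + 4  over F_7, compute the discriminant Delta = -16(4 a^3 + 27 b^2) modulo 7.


4 a^3 + 27 b^2 = 4*2^3 + 27*4^2 = 32 + 432 = 464
Delta = -16 * (464) = -7424
Delta mod 7 = 3

Delta = 3 (mod 7)


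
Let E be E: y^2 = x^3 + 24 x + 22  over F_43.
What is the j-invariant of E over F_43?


Delta = -16(4 a^3 + 27 b^2) mod 43 = 10
-1728 * (4 a)^3 = -1728 * (4*24)^3 mod 43 = 41
j = 41 * 10^(-1) mod 43 = 17

j = 17 (mod 43)


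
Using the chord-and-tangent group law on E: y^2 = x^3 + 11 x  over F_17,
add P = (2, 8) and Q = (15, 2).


P != Q, so use the chord formula.
s = (y2 - y1) / (x2 - x1) = (11) / (13) mod 17 = 10
x3 = s^2 - x1 - x2 mod 17 = 10^2 - 2 - 15 = 15
y3 = s (x1 - x3) - y1 mod 17 = 10 * (2 - 15) - 8 = 15

P + Q = (15, 15)


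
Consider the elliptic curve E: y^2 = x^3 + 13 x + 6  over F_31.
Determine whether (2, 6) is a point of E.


Check whether y^2 = x^3 + 13 x + 6 (mod 31) for (x, y) = (2, 6).
LHS: y^2 = 6^2 mod 31 = 5
RHS: x^3 + 13 x + 6 = 2^3 + 13*2 + 6 mod 31 = 9
LHS != RHS

No, not on the curve


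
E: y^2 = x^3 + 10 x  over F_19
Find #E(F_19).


For each x in F_19, count y with y^2 = x^3 + 10 x + 0 mod 19:
  x = 0: RHS = 0, y in [0]  -> 1 point(s)
  x = 1: RHS = 11, y in [7, 12]  -> 2 point(s)
  x = 2: RHS = 9, y in [3, 16]  -> 2 point(s)
  x = 3: RHS = 0, y in [0]  -> 1 point(s)
  x = 4: RHS = 9, y in [3, 16]  -> 2 point(s)
  x = 5: RHS = 4, y in [2, 17]  -> 2 point(s)
  x = 10: RHS = 17, y in [6, 13]  -> 2 point(s)
  x = 11: RHS = 16, y in [4, 15]  -> 2 point(s)
  x = 12: RHS = 5, y in [9, 10]  -> 2 point(s)
  x = 13: RHS = 9, y in [3, 16]  -> 2 point(s)
  x = 16: RHS = 0, y in [0]  -> 1 point(s)
Affine points: 19. Add the point at infinity: total = 20.

#E(F_19) = 20


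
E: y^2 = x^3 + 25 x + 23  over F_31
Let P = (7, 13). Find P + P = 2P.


Doubling: s = (3 x1^2 + a) / (2 y1)
s = (3*7^2 + 25) / (2*13) mod 31 = 9
x3 = s^2 - 2 x1 mod 31 = 9^2 - 2*7 = 5
y3 = s (x1 - x3) - y1 mod 31 = 9 * (7 - 5) - 13 = 5

2P = (5, 5)


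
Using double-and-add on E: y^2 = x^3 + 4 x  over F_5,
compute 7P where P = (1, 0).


k = 7 = 111_2 (binary, LSB first: 111)
Double-and-add from P = (1, 0):
  bit 0 = 1: acc = O + (1, 0) = (1, 0)
  bit 1 = 1: acc = (1, 0) + O = (1, 0)
  bit 2 = 1: acc = (1, 0) + O = (1, 0)

7P = (1, 0)


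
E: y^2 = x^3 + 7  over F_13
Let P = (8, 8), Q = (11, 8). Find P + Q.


P != Q, so use the chord formula.
s = (y2 - y1) / (x2 - x1) = (0) / (3) mod 13 = 0
x3 = s^2 - x1 - x2 mod 13 = 0^2 - 8 - 11 = 7
y3 = s (x1 - x3) - y1 mod 13 = 0 * (8 - 7) - 8 = 5

P + Q = (7, 5)


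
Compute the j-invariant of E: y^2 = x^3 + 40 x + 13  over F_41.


Delta = -16(4 a^3 + 27 b^2) mod 41 = 36
-1728 * (4 a)^3 = -1728 * (4*40)^3 mod 41 = 15
j = 15 * 36^(-1) mod 41 = 38

j = 38 (mod 41)


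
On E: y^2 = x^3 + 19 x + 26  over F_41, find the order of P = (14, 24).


Compute successive multiples of P until we hit O:
  1P = (14, 24)
  2P = (21, 25)
  3P = (1, 13)
  4P = (1, 28)
  5P = (21, 16)
  6P = (14, 17)
  7P = O

ord(P) = 7


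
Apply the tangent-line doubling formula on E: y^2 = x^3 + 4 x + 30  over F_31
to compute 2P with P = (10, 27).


Doubling: s = (3 x1^2 + a) / (2 y1)
s = (3*10^2 + 4) / (2*27) mod 31 = 24
x3 = s^2 - 2 x1 mod 31 = 24^2 - 2*10 = 29
y3 = s (x1 - x3) - y1 mod 31 = 24 * (10 - 29) - 27 = 13

2P = (29, 13)


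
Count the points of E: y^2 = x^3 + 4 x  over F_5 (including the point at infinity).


For each x in F_5, count y with y^2 = x^3 + 4 x + 0 mod 5:
  x = 0: RHS = 0, y in [0]  -> 1 point(s)
  x = 1: RHS = 0, y in [0]  -> 1 point(s)
  x = 2: RHS = 1, y in [1, 4]  -> 2 point(s)
  x = 3: RHS = 4, y in [2, 3]  -> 2 point(s)
  x = 4: RHS = 0, y in [0]  -> 1 point(s)
Affine points: 7. Add the point at infinity: total = 8.

#E(F_5) = 8


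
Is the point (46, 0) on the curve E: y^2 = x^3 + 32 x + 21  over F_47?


Check whether y^2 = x^3 + 32 x + 21 (mod 47) for (x, y) = (46, 0).
LHS: y^2 = 0^2 mod 47 = 0
RHS: x^3 + 32 x + 21 = 46^3 + 32*46 + 21 mod 47 = 35
LHS != RHS

No, not on the curve


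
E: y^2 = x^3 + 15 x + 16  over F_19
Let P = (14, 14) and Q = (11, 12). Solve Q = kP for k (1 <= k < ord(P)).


Enumerate multiples of P until we hit Q = (11, 12):
  1P = (14, 14)
  2P = (15, 14)
  3P = (9, 5)
  4P = (0, 15)
  5P = (2, 15)
  6P = (10, 11)
  7P = (11, 12)
Match found at i = 7.

k = 7


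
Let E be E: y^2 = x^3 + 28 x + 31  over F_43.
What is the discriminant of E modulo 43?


4 a^3 + 27 b^2 = 4*28^3 + 27*31^2 = 87808 + 25947 = 113755
Delta = -16 * (113755) = -1820080
Delta mod 43 = 24

Delta = 24 (mod 43)


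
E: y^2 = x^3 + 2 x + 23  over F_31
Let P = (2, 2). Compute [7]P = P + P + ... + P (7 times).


k = 7 = 111_2 (binary, LSB first: 111)
Double-and-add from P = (2, 2):
  bit 0 = 1: acc = O + (2, 2) = (2, 2)
  bit 1 = 1: acc = (2, 2) + (16, 11) = (18, 1)
  bit 2 = 1: acc = (18, 1) + (15, 24) = (12, 15)

7P = (12, 15)


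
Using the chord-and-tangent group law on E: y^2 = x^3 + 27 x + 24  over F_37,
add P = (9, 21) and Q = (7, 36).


P != Q, so use the chord formula.
s = (y2 - y1) / (x2 - x1) = (15) / (35) mod 37 = 11
x3 = s^2 - x1 - x2 mod 37 = 11^2 - 9 - 7 = 31
y3 = s (x1 - x3) - y1 mod 37 = 11 * (9 - 31) - 21 = 33

P + Q = (31, 33)


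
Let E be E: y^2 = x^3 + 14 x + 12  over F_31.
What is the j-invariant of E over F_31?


Delta = -16(4 a^3 + 27 b^2) mod 31 = 8
-1728 * (4 a)^3 = -1728 * (4*14)^3 mod 31 = 8
j = 8 * 8^(-1) mod 31 = 1

j = 1 (mod 31)


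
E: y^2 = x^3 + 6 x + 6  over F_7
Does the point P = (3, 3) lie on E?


Check whether y^2 = x^3 + 6 x + 6 (mod 7) for (x, y) = (3, 3).
LHS: y^2 = 3^2 mod 7 = 2
RHS: x^3 + 6 x + 6 = 3^3 + 6*3 + 6 mod 7 = 2
LHS = RHS

Yes, on the curve


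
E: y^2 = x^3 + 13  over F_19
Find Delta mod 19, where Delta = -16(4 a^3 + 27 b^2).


4 a^3 + 27 b^2 = 4*0^3 + 27*13^2 = 0 + 4563 = 4563
Delta = -16 * (4563) = -73008
Delta mod 19 = 9

Delta = 9 (mod 19)


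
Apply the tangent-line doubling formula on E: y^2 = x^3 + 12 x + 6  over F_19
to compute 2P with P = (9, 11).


Doubling: s = (3 x1^2 + a) / (2 y1)
s = (3*9^2 + 12) / (2*11) mod 19 = 9
x3 = s^2 - 2 x1 mod 19 = 9^2 - 2*9 = 6
y3 = s (x1 - x3) - y1 mod 19 = 9 * (9 - 6) - 11 = 16

2P = (6, 16)


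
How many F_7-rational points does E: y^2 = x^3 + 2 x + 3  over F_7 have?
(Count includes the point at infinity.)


For each x in F_7, count y with y^2 = x^3 + 2 x + 3 mod 7:
  x = 2: RHS = 1, y in [1, 6]  -> 2 point(s)
  x = 3: RHS = 1, y in [1, 6]  -> 2 point(s)
  x = 6: RHS = 0, y in [0]  -> 1 point(s)
Affine points: 5. Add the point at infinity: total = 6.

#E(F_7) = 6


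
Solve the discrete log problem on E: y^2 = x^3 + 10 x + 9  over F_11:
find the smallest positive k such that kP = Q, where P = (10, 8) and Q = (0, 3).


Enumerate multiples of P until we hit Q = (0, 3):
  1P = (10, 8)
  2P = (7, 2)
  3P = (9, 5)
  4P = (1, 8)
  5P = (0, 3)
Match found at i = 5.

k = 5


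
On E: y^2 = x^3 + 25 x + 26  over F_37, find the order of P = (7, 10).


Compute successive multiples of P until we hit O:
  1P = (7, 10)
  2P = (20, 4)
  3P = (17, 6)
  4P = (25, 12)
  5P = (21, 9)
  6P = (36, 0)
  7P = (21, 28)
  8P = (25, 25)
  ... (continuing to 12P)
  12P = O

ord(P) = 12


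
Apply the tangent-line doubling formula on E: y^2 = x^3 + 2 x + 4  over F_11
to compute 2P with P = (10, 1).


Doubling: s = (3 x1^2 + a) / (2 y1)
s = (3*10^2 + 2) / (2*1) mod 11 = 8
x3 = s^2 - 2 x1 mod 11 = 8^2 - 2*10 = 0
y3 = s (x1 - x3) - y1 mod 11 = 8 * (10 - 0) - 1 = 2

2P = (0, 2)


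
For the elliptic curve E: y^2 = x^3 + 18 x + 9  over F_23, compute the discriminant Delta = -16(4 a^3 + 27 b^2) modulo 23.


4 a^3 + 27 b^2 = 4*18^3 + 27*9^2 = 23328 + 2187 = 25515
Delta = -16 * (25515) = -408240
Delta mod 23 = 10

Delta = 10 (mod 23)


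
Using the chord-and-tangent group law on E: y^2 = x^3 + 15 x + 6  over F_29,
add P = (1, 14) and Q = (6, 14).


P != Q, so use the chord formula.
s = (y2 - y1) / (x2 - x1) = (0) / (5) mod 29 = 0
x3 = s^2 - x1 - x2 mod 29 = 0^2 - 1 - 6 = 22
y3 = s (x1 - x3) - y1 mod 29 = 0 * (1 - 22) - 14 = 15

P + Q = (22, 15)


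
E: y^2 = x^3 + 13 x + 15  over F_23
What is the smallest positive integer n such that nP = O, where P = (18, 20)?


Compute successive multiples of P until we hit O:
  1P = (18, 20)
  2P = (13, 14)
  3P = (10, 8)
  4P = (3, 14)
  5P = (4, 4)
  6P = (7, 9)
  7P = (22, 22)
  8P = (12, 6)
  ... (continuing to 27P)
  27P = O

ord(P) = 27


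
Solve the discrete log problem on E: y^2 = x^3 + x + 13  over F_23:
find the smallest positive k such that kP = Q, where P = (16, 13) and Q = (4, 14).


Enumerate multiples of P until we hit Q = (4, 14):
  1P = (16, 13)
  2P = (20, 12)
  3P = (0, 6)
  4P = (8, 2)
  5P = (7, 8)
  6P = (4, 9)
  7P = (21, 16)
  8P = (2, 0)
  9P = (21, 7)
  10P = (4, 14)
Match found at i = 10.

k = 10


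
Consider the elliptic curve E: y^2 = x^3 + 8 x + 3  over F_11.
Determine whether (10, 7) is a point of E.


Check whether y^2 = x^3 + 8 x + 3 (mod 11) for (x, y) = (10, 7).
LHS: y^2 = 7^2 mod 11 = 5
RHS: x^3 + 8 x + 3 = 10^3 + 8*10 + 3 mod 11 = 5
LHS = RHS

Yes, on the curve


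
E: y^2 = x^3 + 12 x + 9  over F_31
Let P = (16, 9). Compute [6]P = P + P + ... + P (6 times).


k = 6 = 110_2 (binary, LSB first: 011)
Double-and-add from P = (16, 9):
  bit 0 = 0: acc unchanged = O
  bit 1 = 1: acc = O + (3, 17) = (3, 17)
  bit 2 = 1: acc = (3, 17) + (8, 11) = (14, 21)

6P = (14, 21)


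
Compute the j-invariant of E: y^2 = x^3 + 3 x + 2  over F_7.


Delta = -16(4 a^3 + 27 b^2) mod 7 = 2
-1728 * (4 a)^3 = -1728 * (4*3)^3 mod 7 = 6
j = 6 * 2^(-1) mod 7 = 3

j = 3 (mod 7)


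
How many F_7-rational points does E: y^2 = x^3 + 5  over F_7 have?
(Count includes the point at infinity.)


For each x in F_7, count y with y^2 = x^3 + 0 x + 5 mod 7:
  x = 3: RHS = 4, y in [2, 5]  -> 2 point(s)
  x = 5: RHS = 4, y in [2, 5]  -> 2 point(s)
  x = 6: RHS = 4, y in [2, 5]  -> 2 point(s)
Affine points: 6. Add the point at infinity: total = 7.

#E(F_7) = 7


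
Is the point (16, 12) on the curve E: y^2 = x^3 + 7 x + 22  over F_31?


Check whether y^2 = x^3 + 7 x + 22 (mod 31) for (x, y) = (16, 12).
LHS: y^2 = 12^2 mod 31 = 20
RHS: x^3 + 7 x + 22 = 16^3 + 7*16 + 22 mod 31 = 14
LHS != RHS

No, not on the curve


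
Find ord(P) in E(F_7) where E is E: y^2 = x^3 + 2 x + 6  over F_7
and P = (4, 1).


Compute successive multiples of P until we hit O:
  1P = (4, 1)
  2P = (1, 4)
  3P = (3, 5)
  4P = (2, 5)
  5P = (5, 1)
  6P = (5, 6)
  7P = (2, 2)
  8P = (3, 2)
  ... (continuing to 11P)
  11P = O

ord(P) = 11


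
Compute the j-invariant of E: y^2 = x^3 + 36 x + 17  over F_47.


Delta = -16(4 a^3 + 27 b^2) mod 47 = 4
-1728 * (4 a)^3 = -1728 * (4*36)^3 mod 47 = 15
j = 15 * 4^(-1) mod 47 = 39

j = 39 (mod 47)


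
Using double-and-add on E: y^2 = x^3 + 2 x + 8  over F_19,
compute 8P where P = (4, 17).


k = 8 = 1000_2 (binary, LSB first: 0001)
Double-and-add from P = (4, 17):
  bit 0 = 0: acc unchanged = O
  bit 1 = 0: acc unchanged = O
  bit 2 = 0: acc unchanged = O
  bit 3 = 1: acc = O + (8, 17) = (8, 17)

8P = (8, 17)


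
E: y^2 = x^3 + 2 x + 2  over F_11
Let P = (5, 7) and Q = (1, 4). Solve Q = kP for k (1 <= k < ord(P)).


Enumerate multiples of P until we hit Q = (1, 4):
  1P = (5, 7)
  2P = (1, 4)
Match found at i = 2.

k = 2


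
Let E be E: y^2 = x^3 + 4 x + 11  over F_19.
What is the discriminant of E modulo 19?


4 a^3 + 27 b^2 = 4*4^3 + 27*11^2 = 256 + 3267 = 3523
Delta = -16 * (3523) = -56368
Delta mod 19 = 5

Delta = 5 (mod 19)


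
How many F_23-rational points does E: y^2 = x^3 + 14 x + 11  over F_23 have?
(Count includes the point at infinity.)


For each x in F_23, count y with y^2 = x^3 + 14 x + 11 mod 23:
  x = 1: RHS = 3, y in [7, 16]  -> 2 point(s)
  x = 2: RHS = 1, y in [1, 22]  -> 2 point(s)
  x = 4: RHS = 16, y in [4, 19]  -> 2 point(s)
  x = 6: RHS = 12, y in [9, 14]  -> 2 point(s)
  x = 10: RHS = 1, y in [1, 22]  -> 2 point(s)
  x = 11: RHS = 1, y in [1, 22]  -> 2 point(s)
  x = 15: RHS = 8, y in [10, 13]  -> 2 point(s)
  x = 18: RHS = 0, y in [0]  -> 1 point(s)
  x = 19: RHS = 6, y in [11, 12]  -> 2 point(s)
Affine points: 17. Add the point at infinity: total = 18.

#E(F_23) = 18


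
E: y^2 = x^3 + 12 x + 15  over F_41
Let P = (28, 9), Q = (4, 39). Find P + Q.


P != Q, so use the chord formula.
s = (y2 - y1) / (x2 - x1) = (30) / (17) mod 41 = 9
x3 = s^2 - x1 - x2 mod 41 = 9^2 - 28 - 4 = 8
y3 = s (x1 - x3) - y1 mod 41 = 9 * (28 - 8) - 9 = 7

P + Q = (8, 7)


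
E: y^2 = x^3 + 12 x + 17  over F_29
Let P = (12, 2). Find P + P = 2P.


Doubling: s = (3 x1^2 + a) / (2 y1)
s = (3*12^2 + 12) / (2*2) mod 29 = 24
x3 = s^2 - 2 x1 mod 29 = 24^2 - 2*12 = 1
y3 = s (x1 - x3) - y1 mod 29 = 24 * (12 - 1) - 2 = 1

2P = (1, 1)


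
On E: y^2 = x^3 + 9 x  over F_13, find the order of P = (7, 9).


Compute successive multiples of P until we hit O:
  1P = (7, 9)
  2P = (12, 4)
  3P = (8, 5)
  4P = (1, 6)
  5P = (2, 0)
  6P = (1, 7)
  7P = (8, 8)
  8P = (12, 9)
  ... (continuing to 10P)
  10P = O

ord(P) = 10


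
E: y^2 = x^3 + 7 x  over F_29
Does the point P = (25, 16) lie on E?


Check whether y^2 = x^3 + 7 x + 0 (mod 29) for (x, y) = (25, 16).
LHS: y^2 = 16^2 mod 29 = 24
RHS: x^3 + 7 x + 0 = 25^3 + 7*25 + 0 mod 29 = 24
LHS = RHS

Yes, on the curve


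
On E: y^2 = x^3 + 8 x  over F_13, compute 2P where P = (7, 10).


Doubling: s = (3 x1^2 + a) / (2 y1)
s = (3*7^2 + 8) / (2*10) mod 13 = 11
x3 = s^2 - 2 x1 mod 13 = 11^2 - 2*7 = 3
y3 = s (x1 - x3) - y1 mod 13 = 11 * (7 - 3) - 10 = 8

2P = (3, 8)


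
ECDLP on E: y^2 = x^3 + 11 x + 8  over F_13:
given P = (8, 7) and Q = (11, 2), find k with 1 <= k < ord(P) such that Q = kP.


Enumerate multiples of P until we hit Q = (11, 2):
  1P = (8, 7)
  2P = (9, 11)
  3P = (12, 3)
  4P = (7, 5)
  5P = (2, 5)
  6P = (6, 11)
  7P = (3, 9)
  8P = (11, 2)
Match found at i = 8.

k = 8


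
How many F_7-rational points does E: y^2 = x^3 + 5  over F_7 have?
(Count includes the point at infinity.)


For each x in F_7, count y with y^2 = x^3 + 0 x + 5 mod 7:
  x = 3: RHS = 4, y in [2, 5]  -> 2 point(s)
  x = 5: RHS = 4, y in [2, 5]  -> 2 point(s)
  x = 6: RHS = 4, y in [2, 5]  -> 2 point(s)
Affine points: 6. Add the point at infinity: total = 7.

#E(F_7) = 7


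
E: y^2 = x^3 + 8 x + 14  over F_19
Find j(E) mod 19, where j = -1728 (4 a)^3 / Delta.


Delta = -16(4 a^3 + 27 b^2) mod 19 = 18
-1728 * (4 a)^3 = -1728 * (4*8)^3 mod 19 = 12
j = 12 * 18^(-1) mod 19 = 7

j = 7 (mod 19)


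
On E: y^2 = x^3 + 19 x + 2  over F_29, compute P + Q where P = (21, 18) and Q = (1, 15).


P != Q, so use the chord formula.
s = (y2 - y1) / (x2 - x1) = (26) / (9) mod 29 = 19
x3 = s^2 - x1 - x2 mod 29 = 19^2 - 21 - 1 = 20
y3 = s (x1 - x3) - y1 mod 29 = 19 * (21 - 20) - 18 = 1

P + Q = (20, 1)


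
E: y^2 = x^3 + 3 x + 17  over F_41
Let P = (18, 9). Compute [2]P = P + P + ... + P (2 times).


k = 2 = 10_2 (binary, LSB first: 01)
Double-and-add from P = (18, 9):
  bit 0 = 0: acc unchanged = O
  bit 1 = 1: acc = O + (36, 0) = (36, 0)

2P = (36, 0)


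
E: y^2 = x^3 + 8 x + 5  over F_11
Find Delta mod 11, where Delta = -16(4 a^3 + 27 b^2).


4 a^3 + 27 b^2 = 4*8^3 + 27*5^2 = 2048 + 675 = 2723
Delta = -16 * (2723) = -43568
Delta mod 11 = 3

Delta = 3 (mod 11)


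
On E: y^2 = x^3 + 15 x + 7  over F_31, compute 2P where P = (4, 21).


Doubling: s = (3 x1^2 + a) / (2 y1)
s = (3*4^2 + 15) / (2*21) mod 31 = 17
x3 = s^2 - 2 x1 mod 31 = 17^2 - 2*4 = 2
y3 = s (x1 - x3) - y1 mod 31 = 17 * (4 - 2) - 21 = 13

2P = (2, 13)


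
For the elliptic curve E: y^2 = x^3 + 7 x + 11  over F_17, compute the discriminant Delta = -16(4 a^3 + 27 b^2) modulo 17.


4 a^3 + 27 b^2 = 4*7^3 + 27*11^2 = 1372 + 3267 = 4639
Delta = -16 * (4639) = -74224
Delta mod 17 = 15

Delta = 15 (mod 17)


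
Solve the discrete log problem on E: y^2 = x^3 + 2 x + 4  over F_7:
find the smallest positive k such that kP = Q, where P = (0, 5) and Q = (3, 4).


Enumerate multiples of P until we hit Q = (3, 4):
  1P = (0, 5)
  2P = (2, 3)
  3P = (6, 1)
  4P = (3, 4)
Match found at i = 4.

k = 4


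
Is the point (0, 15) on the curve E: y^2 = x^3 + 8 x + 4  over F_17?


Check whether y^2 = x^3 + 8 x + 4 (mod 17) for (x, y) = (0, 15).
LHS: y^2 = 15^2 mod 17 = 4
RHS: x^3 + 8 x + 4 = 0^3 + 8*0 + 4 mod 17 = 4
LHS = RHS

Yes, on the curve


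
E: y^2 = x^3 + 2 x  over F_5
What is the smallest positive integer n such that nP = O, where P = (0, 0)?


Compute successive multiples of P until we hit O:
  1P = (0, 0)
  2P = O

ord(P) = 2


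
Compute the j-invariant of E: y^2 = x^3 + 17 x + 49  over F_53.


Delta = -16(4 a^3 + 27 b^2) mod 53 = 48
-1728 * (4 a)^3 = -1728 * (4*17)^3 mod 53 = 14
j = 14 * 48^(-1) mod 53 = 29

j = 29 (mod 53)


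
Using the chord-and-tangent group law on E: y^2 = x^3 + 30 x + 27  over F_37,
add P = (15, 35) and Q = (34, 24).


P != Q, so use the chord formula.
s = (y2 - y1) / (x2 - x1) = (26) / (19) mod 37 = 15
x3 = s^2 - x1 - x2 mod 37 = 15^2 - 15 - 34 = 28
y3 = s (x1 - x3) - y1 mod 37 = 15 * (15 - 28) - 35 = 29

P + Q = (28, 29)


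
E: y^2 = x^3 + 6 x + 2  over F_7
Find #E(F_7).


For each x in F_7, count y with y^2 = x^3 + 6 x + 2 mod 7:
  x = 0: RHS = 2, y in [3, 4]  -> 2 point(s)
  x = 1: RHS = 2, y in [3, 4]  -> 2 point(s)
  x = 2: RHS = 1, y in [1, 6]  -> 2 point(s)
  x = 6: RHS = 2, y in [3, 4]  -> 2 point(s)
Affine points: 8. Add the point at infinity: total = 9.

#E(F_7) = 9


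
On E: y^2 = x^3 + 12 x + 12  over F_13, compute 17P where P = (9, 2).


k = 17 = 10001_2 (binary, LSB first: 10001)
Double-and-add from P = (9, 2):
  bit 0 = 1: acc = O + (9, 2) = (9, 2)
  bit 1 = 0: acc unchanged = (9, 2)
  bit 2 = 0: acc unchanged = (9, 2)
  bit 3 = 0: acc unchanged = (9, 2)
  bit 4 = 1: acc = (9, 2) + (6, 12) = (12, 8)

17P = (12, 8)


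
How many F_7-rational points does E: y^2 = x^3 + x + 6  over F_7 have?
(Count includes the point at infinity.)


For each x in F_7, count y with y^2 = x^3 + 1 x + 6 mod 7:
  x = 1: RHS = 1, y in [1, 6]  -> 2 point(s)
  x = 2: RHS = 2, y in [3, 4]  -> 2 point(s)
  x = 3: RHS = 1, y in [1, 6]  -> 2 point(s)
  x = 4: RHS = 4, y in [2, 5]  -> 2 point(s)
  x = 6: RHS = 4, y in [2, 5]  -> 2 point(s)
Affine points: 10. Add the point at infinity: total = 11.

#E(F_7) = 11


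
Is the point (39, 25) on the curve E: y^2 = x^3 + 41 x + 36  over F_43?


Check whether y^2 = x^3 + 41 x + 36 (mod 43) for (x, y) = (39, 25).
LHS: y^2 = 25^2 mod 43 = 23
RHS: x^3 + 41 x + 36 = 39^3 + 41*39 + 36 mod 43 = 23
LHS = RHS

Yes, on the curve


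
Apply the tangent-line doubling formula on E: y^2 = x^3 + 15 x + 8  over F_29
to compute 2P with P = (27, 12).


Doubling: s = (3 x1^2 + a) / (2 y1)
s = (3*27^2 + 15) / (2*12) mod 29 = 12
x3 = s^2 - 2 x1 mod 29 = 12^2 - 2*27 = 3
y3 = s (x1 - x3) - y1 mod 29 = 12 * (27 - 3) - 12 = 15

2P = (3, 15)


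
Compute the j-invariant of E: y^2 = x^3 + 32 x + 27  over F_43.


Delta = -16(4 a^3 + 27 b^2) mod 43 = 5
-1728 * (4 a)^3 = -1728 * (4*32)^3 mod 43 = 8
j = 8 * 5^(-1) mod 43 = 36

j = 36 (mod 43)


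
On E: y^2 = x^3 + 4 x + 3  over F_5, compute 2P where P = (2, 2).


k = 2 = 10_2 (binary, LSB first: 01)
Double-and-add from P = (2, 2):
  bit 0 = 0: acc unchanged = O
  bit 1 = 1: acc = O + (2, 3) = (2, 3)

2P = (2, 3)


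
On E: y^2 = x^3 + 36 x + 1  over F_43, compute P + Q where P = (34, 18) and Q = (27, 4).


P != Q, so use the chord formula.
s = (y2 - y1) / (x2 - x1) = (29) / (36) mod 43 = 2
x3 = s^2 - x1 - x2 mod 43 = 2^2 - 34 - 27 = 29
y3 = s (x1 - x3) - y1 mod 43 = 2 * (34 - 29) - 18 = 35

P + Q = (29, 35)


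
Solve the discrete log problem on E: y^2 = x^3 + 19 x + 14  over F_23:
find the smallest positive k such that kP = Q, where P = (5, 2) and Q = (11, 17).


Enumerate multiples of P until we hit Q = (11, 17):
  1P = (5, 2)
  2P = (19, 14)
  3P = (11, 6)
  4P = (10, 10)
  5P = (17, 11)
  6P = (3, 11)
  7P = (18, 22)
  8P = (4, 19)
  9P = (4, 4)
  10P = (18, 1)
  11P = (3, 12)
  12P = (17, 12)
  13P = (10, 13)
  14P = (11, 17)
Match found at i = 14.

k = 14


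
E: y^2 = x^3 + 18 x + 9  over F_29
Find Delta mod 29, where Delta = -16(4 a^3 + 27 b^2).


4 a^3 + 27 b^2 = 4*18^3 + 27*9^2 = 23328 + 2187 = 25515
Delta = -16 * (25515) = -408240
Delta mod 29 = 22

Delta = 22 (mod 29)


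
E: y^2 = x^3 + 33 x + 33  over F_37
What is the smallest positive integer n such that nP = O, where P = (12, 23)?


Compute successive multiples of P until we hit O:
  1P = (12, 23)
  2P = (2, 25)
  3P = (26, 2)
  4P = (29, 21)
  5P = (6, 22)
  6P = (18, 13)
  7P = (18, 24)
  8P = (6, 15)
  ... (continuing to 13P)
  13P = O

ord(P) = 13


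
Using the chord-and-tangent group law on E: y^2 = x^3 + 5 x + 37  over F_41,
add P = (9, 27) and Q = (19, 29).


P != Q, so use the chord formula.
s = (y2 - y1) / (x2 - x1) = (2) / (10) mod 41 = 33
x3 = s^2 - x1 - x2 mod 41 = 33^2 - 9 - 19 = 36
y3 = s (x1 - x3) - y1 mod 41 = 33 * (9 - 36) - 27 = 25

P + Q = (36, 25)


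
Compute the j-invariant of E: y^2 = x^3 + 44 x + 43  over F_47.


Delta = -16(4 a^3 + 27 b^2) mod 47 = 33
-1728 * (4 a)^3 = -1728 * (4*44)^3 mod 47 = 27
j = 27 * 33^(-1) mod 47 = 35

j = 35 (mod 47)


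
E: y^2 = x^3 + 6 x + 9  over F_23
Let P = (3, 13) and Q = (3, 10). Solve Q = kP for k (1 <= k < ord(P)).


Enumerate multiples of P until we hit Q = (3, 10):
  1P = (3, 13)
  2P = (0, 20)
  3P = (5, 7)
  4P = (1, 4)
  5P = (22, 5)
  6P = (2, 12)
  7P = (19, 17)
  8P = (14, 13)
  9P = (6, 10)
  10P = (15, 22)
  11P = (7, 7)
  12P = (21, 14)
  13P = (11, 7)
  14P = (11, 16)
  15P = (21, 9)
  16P = (7, 16)
  17P = (15, 1)
  18P = (6, 13)
  19P = (14, 10)
  20P = (19, 6)
  21P = (2, 11)
  22P = (22, 18)
  23P = (1, 19)
  24P = (5, 16)
  25P = (0, 3)
  26P = (3, 10)
Match found at i = 26.

k = 26


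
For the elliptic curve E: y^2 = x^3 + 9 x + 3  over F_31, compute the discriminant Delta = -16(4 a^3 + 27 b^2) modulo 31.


4 a^3 + 27 b^2 = 4*9^3 + 27*3^2 = 2916 + 243 = 3159
Delta = -16 * (3159) = -50544
Delta mod 31 = 17

Delta = 17 (mod 31)


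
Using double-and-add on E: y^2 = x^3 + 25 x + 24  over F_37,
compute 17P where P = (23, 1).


k = 17 = 10001_2 (binary, LSB first: 10001)
Double-and-add from P = (23, 1):
  bit 0 = 1: acc = O + (23, 1) = (23, 1)
  bit 1 = 0: acc unchanged = (23, 1)
  bit 2 = 0: acc unchanged = (23, 1)
  bit 3 = 0: acc unchanged = (23, 1)
  bit 4 = 1: acc = (23, 1) + (15, 0) = (10, 33)

17P = (10, 33)


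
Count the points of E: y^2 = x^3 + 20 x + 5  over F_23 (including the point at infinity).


For each x in F_23, count y with y^2 = x^3 + 20 x + 5 mod 23:
  x = 1: RHS = 3, y in [7, 16]  -> 2 point(s)
  x = 3: RHS = 0, y in [0]  -> 1 point(s)
  x = 5: RHS = 0, y in [0]  -> 1 point(s)
  x = 10: RHS = 9, y in [3, 20]  -> 2 point(s)
  x = 12: RHS = 18, y in [8, 15]  -> 2 point(s)
  x = 13: RHS = 1, y in [1, 22]  -> 2 point(s)
  x = 14: RHS = 16, y in [4, 19]  -> 2 point(s)
  x = 15: RHS = 0, y in [0]  -> 1 point(s)
  x = 21: RHS = 3, y in [7, 16]  -> 2 point(s)
Affine points: 15. Add the point at infinity: total = 16.

#E(F_23) = 16


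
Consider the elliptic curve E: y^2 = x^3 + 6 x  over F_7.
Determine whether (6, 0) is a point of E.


Check whether y^2 = x^3 + 6 x + 0 (mod 7) for (x, y) = (6, 0).
LHS: y^2 = 0^2 mod 7 = 0
RHS: x^3 + 6 x + 0 = 6^3 + 6*6 + 0 mod 7 = 0
LHS = RHS

Yes, on the curve


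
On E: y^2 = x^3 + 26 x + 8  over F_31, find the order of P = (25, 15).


Compute successive multiples of P until we hit O:
  1P = (25, 15)
  2P = (19, 18)
  3P = (26, 1)
  4P = (21, 22)
  5P = (21, 9)
  6P = (26, 30)
  7P = (19, 13)
  8P = (25, 16)
  ... (continuing to 9P)
  9P = O

ord(P) = 9


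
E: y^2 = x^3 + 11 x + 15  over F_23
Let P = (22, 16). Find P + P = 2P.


Doubling: s = (3 x1^2 + a) / (2 y1)
s = (3*22^2 + 11) / (2*16) mod 23 = 22
x3 = s^2 - 2 x1 mod 23 = 22^2 - 2*22 = 3
y3 = s (x1 - x3) - y1 mod 23 = 22 * (22 - 3) - 16 = 11

2P = (3, 11)


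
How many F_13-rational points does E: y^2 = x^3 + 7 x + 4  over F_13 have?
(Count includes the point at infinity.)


For each x in F_13, count y with y^2 = x^3 + 7 x + 4 mod 13:
  x = 0: RHS = 4, y in [2, 11]  -> 2 point(s)
  x = 1: RHS = 12, y in [5, 8]  -> 2 point(s)
  x = 2: RHS = 0, y in [0]  -> 1 point(s)
  x = 3: RHS = 0, y in [0]  -> 1 point(s)
  x = 8: RHS = 0, y in [0]  -> 1 point(s)
  x = 9: RHS = 3, y in [4, 9]  -> 2 point(s)
  x = 12: RHS = 9, y in [3, 10]  -> 2 point(s)
Affine points: 11. Add the point at infinity: total = 12.

#E(F_13) = 12


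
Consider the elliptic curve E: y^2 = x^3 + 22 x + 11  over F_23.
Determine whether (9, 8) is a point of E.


Check whether y^2 = x^3 + 22 x + 11 (mod 23) for (x, y) = (9, 8).
LHS: y^2 = 8^2 mod 23 = 18
RHS: x^3 + 22 x + 11 = 9^3 + 22*9 + 11 mod 23 = 18
LHS = RHS

Yes, on the curve


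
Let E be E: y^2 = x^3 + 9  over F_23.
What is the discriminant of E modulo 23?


4 a^3 + 27 b^2 = 4*0^3 + 27*9^2 = 0 + 2187 = 2187
Delta = -16 * (2187) = -34992
Delta mod 23 = 14

Delta = 14 (mod 23)


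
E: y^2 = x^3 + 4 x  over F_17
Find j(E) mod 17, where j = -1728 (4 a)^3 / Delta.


Delta = -16(4 a^3 + 27 b^2) mod 17 = 1
-1728 * (4 a)^3 = -1728 * (4*4)^3 mod 17 = 11
j = 11 * 1^(-1) mod 17 = 11

j = 11 (mod 17)


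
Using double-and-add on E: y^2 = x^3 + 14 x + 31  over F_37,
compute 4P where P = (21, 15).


k = 4 = 100_2 (binary, LSB first: 001)
Double-and-add from P = (21, 15):
  bit 0 = 0: acc unchanged = O
  bit 1 = 0: acc unchanged = O
  bit 2 = 1: acc = O + (21, 22) = (21, 22)

4P = (21, 22)


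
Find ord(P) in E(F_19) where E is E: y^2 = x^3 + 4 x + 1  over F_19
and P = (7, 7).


Compute successive multiples of P until we hit O:
  1P = (7, 7)
  2P = (2, 13)
  3P = (16, 0)
  4P = (2, 6)
  5P = (7, 12)
  6P = O

ord(P) = 6


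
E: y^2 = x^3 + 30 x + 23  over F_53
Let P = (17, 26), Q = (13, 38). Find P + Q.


P != Q, so use the chord formula.
s = (y2 - y1) / (x2 - x1) = (12) / (49) mod 53 = 50
x3 = s^2 - x1 - x2 mod 53 = 50^2 - 17 - 13 = 32
y3 = s (x1 - x3) - y1 mod 53 = 50 * (17 - 32) - 26 = 19

P + Q = (32, 19)


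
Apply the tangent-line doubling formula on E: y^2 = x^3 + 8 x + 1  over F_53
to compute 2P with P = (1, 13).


Doubling: s = (3 x1^2 + a) / (2 y1)
s = (3*1^2 + 8) / (2*13) mod 53 = 31
x3 = s^2 - 2 x1 mod 53 = 31^2 - 2*1 = 5
y3 = s (x1 - x3) - y1 mod 53 = 31 * (1 - 5) - 13 = 22

2P = (5, 22)


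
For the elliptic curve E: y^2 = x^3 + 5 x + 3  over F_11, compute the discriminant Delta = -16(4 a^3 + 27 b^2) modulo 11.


4 a^3 + 27 b^2 = 4*5^3 + 27*3^2 = 500 + 243 = 743
Delta = -16 * (743) = -11888
Delta mod 11 = 3

Delta = 3 (mod 11)


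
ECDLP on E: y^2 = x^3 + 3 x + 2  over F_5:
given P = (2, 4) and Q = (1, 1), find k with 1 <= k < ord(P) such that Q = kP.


Enumerate multiples of P until we hit Q = (1, 1):
  1P = (2, 4)
  2P = (1, 1)
Match found at i = 2.

k = 2


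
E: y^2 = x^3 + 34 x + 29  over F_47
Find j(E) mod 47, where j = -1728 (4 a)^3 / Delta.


Delta = -16(4 a^3 + 27 b^2) mod 47 = 29
-1728 * (4 a)^3 = -1728 * (4*34)^3 mod 47 = 35
j = 35 * 29^(-1) mod 47 = 32

j = 32 (mod 47)


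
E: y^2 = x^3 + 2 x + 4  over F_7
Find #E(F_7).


For each x in F_7, count y with y^2 = x^3 + 2 x + 4 mod 7:
  x = 0: RHS = 4, y in [2, 5]  -> 2 point(s)
  x = 1: RHS = 0, y in [0]  -> 1 point(s)
  x = 2: RHS = 2, y in [3, 4]  -> 2 point(s)
  x = 3: RHS = 2, y in [3, 4]  -> 2 point(s)
  x = 6: RHS = 1, y in [1, 6]  -> 2 point(s)
Affine points: 9. Add the point at infinity: total = 10.

#E(F_7) = 10


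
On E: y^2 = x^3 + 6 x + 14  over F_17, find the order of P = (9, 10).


Compute successive multiples of P until we hit O:
  1P = (9, 10)
  2P = (3, 12)
  3P = (7, 12)
  4P = (2, 0)
  5P = (7, 5)
  6P = (3, 5)
  7P = (9, 7)
  8P = O

ord(P) = 8


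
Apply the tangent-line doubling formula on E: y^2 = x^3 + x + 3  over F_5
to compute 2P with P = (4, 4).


Doubling: s = (3 x1^2 + a) / (2 y1)
s = (3*4^2 + 1) / (2*4) mod 5 = 3
x3 = s^2 - 2 x1 mod 5 = 3^2 - 2*4 = 1
y3 = s (x1 - x3) - y1 mod 5 = 3 * (4 - 1) - 4 = 0

2P = (1, 0)


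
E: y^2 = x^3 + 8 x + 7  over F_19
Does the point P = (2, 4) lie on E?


Check whether y^2 = x^3 + 8 x + 7 (mod 19) for (x, y) = (2, 4).
LHS: y^2 = 4^2 mod 19 = 16
RHS: x^3 + 8 x + 7 = 2^3 + 8*2 + 7 mod 19 = 12
LHS != RHS

No, not on the curve


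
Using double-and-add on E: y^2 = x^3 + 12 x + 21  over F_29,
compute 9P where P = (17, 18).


k = 9 = 1001_2 (binary, LSB first: 1001)
Double-and-add from P = (17, 18):
  bit 0 = 1: acc = O + (17, 18) = (17, 18)
  bit 1 = 0: acc unchanged = (17, 18)
  bit 2 = 0: acc unchanged = (17, 18)
  bit 3 = 1: acc = (17, 18) + (21, 15) = (26, 25)

9P = (26, 25)


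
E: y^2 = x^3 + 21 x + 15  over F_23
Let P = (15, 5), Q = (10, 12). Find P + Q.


P != Q, so use the chord formula.
s = (y2 - y1) / (x2 - x1) = (7) / (18) mod 23 = 17
x3 = s^2 - x1 - x2 mod 23 = 17^2 - 15 - 10 = 11
y3 = s (x1 - x3) - y1 mod 23 = 17 * (15 - 11) - 5 = 17

P + Q = (11, 17)


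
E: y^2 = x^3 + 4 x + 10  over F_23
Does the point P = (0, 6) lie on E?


Check whether y^2 = x^3 + 4 x + 10 (mod 23) for (x, y) = (0, 6).
LHS: y^2 = 6^2 mod 23 = 13
RHS: x^3 + 4 x + 10 = 0^3 + 4*0 + 10 mod 23 = 10
LHS != RHS

No, not on the curve
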